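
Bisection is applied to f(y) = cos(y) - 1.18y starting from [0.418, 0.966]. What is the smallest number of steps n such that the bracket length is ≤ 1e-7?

23

Initial width b − a = 0.966 − 0.418 = 0.548000.
After n steps the width is (b−a)/2^n; need (b−a)/2^n ≤ 1e-7.
So n ≥ log₂(0.548000/1e-7) = log₂(5480000.0000) ≈ 22.3857.
Hence n = 23.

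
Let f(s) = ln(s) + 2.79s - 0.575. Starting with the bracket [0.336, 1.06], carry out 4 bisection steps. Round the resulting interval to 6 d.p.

[0.471750, 0.517000]

f(0.336000) = -0.728204, f(1.060000) = 2.440669 (opposite signs)
step 1: m = 0.698000, f(m) = 1.012884 > 0 → root in [0.336000, 0.698000]
step 2: m = 0.517000, f(m) = 0.207718 > 0 → root in [0.336000, 0.517000]
step 3: m = 0.426500, f(m) = -0.237208 < 0 → root in [0.426500, 0.517000]
step 4: m = 0.471750, f(m) = -0.010124 < 0 → root in [0.471750, 0.517000]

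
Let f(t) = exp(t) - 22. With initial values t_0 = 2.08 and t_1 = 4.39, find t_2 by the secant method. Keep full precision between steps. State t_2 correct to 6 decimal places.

f(t_0) = -13.995531, f(t_1) = 58.640419
t_2 = 4.390000 - (58.640419)·(4.390000 - 2.080000)/(58.640419 - (-13.995531)) = 2.525092; f(t_2) = -9.507956

2.525092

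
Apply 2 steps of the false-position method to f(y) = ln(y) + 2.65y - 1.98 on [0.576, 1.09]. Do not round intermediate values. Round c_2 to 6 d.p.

f(0.576000) = -1.005248, f(1.090000) = 0.994678
step 1: c = 0.834358, f(c) = 0.049957 > 0 → new bracket [0.576000, 0.834358]
step 2: c = 0.822127, f(c) = 0.002775 > 0 → new bracket [0.576000, 0.822127]

0.822127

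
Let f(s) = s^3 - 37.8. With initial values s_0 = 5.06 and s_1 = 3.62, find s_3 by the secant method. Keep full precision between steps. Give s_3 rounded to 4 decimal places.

Secant update: s_(k+1) = s_k − f(s_k)·(s_k − s_(k-1))/(f(s_k) − f(s_(k-1))).
f(s_0) = 91.754216, f(s_1) = 9.637928
s_2 = 3.620000 - (9.637928)·(3.620000 - 5.060000)/(9.637928 - (91.754216)) = 3.450988; f(s_2) = 3.298924
s_3 = 3.450988 - (3.298924)·(3.450988 - 3.620000)/(3.298924 - (9.637928)) = 3.363032; f(s_3) = 0.235830

3.3630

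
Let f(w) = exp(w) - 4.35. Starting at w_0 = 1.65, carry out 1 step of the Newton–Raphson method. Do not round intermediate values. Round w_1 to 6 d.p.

Newton update: w ← w − f(w)/f'(w).
f'(w) = exp(w)
w_0 = 1.650000: f = 0.856980, f' = 5.206980 → w_1 = 1.650000 - (0.856980)/(5.206980) = 1.485417

1.485417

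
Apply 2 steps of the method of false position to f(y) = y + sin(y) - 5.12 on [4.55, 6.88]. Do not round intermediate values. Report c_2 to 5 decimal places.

5.66824

False-position update: c = (a·f(b) − b·f(a))/(f(b) − f(a)); replace the endpoint whose sign matches f(c).
f(4.550000) = -1.556844, f(6.880000) = 2.322011
step 1: c = 5.485185, f(c) = -0.350777 < 0 → new bracket [5.485185, 6.880000]
step 2: c = 5.668240, f(c) = -0.028673 < 0 → new bracket [5.668240, 6.880000]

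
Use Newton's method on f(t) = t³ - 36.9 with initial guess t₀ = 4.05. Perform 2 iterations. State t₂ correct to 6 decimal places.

3.333389

f'(t) = 3t²
t_0 = 4.050000: f = 29.530125, f' = 49.207500 → t_1 = 4.050000 - (29.530125)/(49.207500) = 3.449886
t_1 = 3.449886: f = 4.159543, f' = 35.705134 → t_2 = 3.449886 - (4.159543)/(35.705134) = 3.333389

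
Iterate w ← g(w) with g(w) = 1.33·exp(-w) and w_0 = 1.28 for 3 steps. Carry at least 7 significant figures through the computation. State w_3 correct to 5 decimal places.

w_1 = g(1.280000) = 0.369790
w_2 = g(0.369790) = 0.918870
w_3 = g(0.918870) = 0.530630

0.53063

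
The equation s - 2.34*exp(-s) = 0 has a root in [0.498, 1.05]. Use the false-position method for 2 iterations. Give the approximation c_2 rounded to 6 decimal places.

f(0.498000) = -0.924123, f(1.050000) = 0.231146
step 1: c = 0.939556, f(c) = 0.025081 > 0 → new bracket [0.498000, 0.939556]
step 2: c = 0.927889, f(c) = 0.002682 > 0 → new bracket [0.498000, 0.927889]

0.927889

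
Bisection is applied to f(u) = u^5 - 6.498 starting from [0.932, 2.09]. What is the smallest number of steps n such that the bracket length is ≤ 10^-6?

Initial width b − a = 2.09 − 0.932 = 1.158000.
After n steps the width is (b−a)/2^n; need (b−a)/2^n ≤ 10^-6.
So n ≥ log₂(1.158000/10^-6) = log₂(1158000.0000) ≈ 20.1432.
Hence n = 21.

21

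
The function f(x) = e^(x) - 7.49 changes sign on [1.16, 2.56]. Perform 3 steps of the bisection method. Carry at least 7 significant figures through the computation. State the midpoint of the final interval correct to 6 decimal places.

1.947500

f(1.160000) = -4.300067, f(2.560000) = 5.445817 (opposite signs)
step 1: m = 1.860000, f(m) = -1.066263 < 0 → root in [1.860000, 2.560000]
step 2: m = 2.210000, f(m) = 1.625716 > 0 → root in [1.860000, 2.210000]
step 3: m = 2.035000, f(m) = 0.162252 > 0 → root in [1.860000, 2.035000]
Midpoint of [1.860000, 2.035000] = 1.947500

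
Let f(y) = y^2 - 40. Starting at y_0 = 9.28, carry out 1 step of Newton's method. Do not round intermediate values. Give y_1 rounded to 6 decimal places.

6.795172

Newton update: y ← y − f(y)/f'(y).
f'(y) = 2y
y_0 = 9.280000: f = 46.118400, f' = 18.560000 → y_1 = 9.280000 - (46.118400)/(18.560000) = 6.795172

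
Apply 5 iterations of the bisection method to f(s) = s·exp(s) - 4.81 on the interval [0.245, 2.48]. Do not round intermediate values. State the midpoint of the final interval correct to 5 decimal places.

1.32758

f(0.245000) = -4.496983, f(2.480000) = 24.804336 (opposite signs)
step 1: m = 1.362500, f(m) = 0.511851 > 0 → root in [0.245000, 1.362500]
step 2: m = 0.803750, f(m) = -3.014501 < 0 → root in [0.803750, 1.362500]
step 3: m = 1.083125, f(m) = -1.610561 < 0 → root in [1.083125, 1.362500]
step 4: m = 1.222812, f(m) = -0.656439 < 0 → root in [1.222812, 1.362500]
step 5: m = 1.292656, f(m) = -0.101566 < 0 → root in [1.292656, 1.362500]
Midpoint of [1.292656, 1.362500] = 1.327578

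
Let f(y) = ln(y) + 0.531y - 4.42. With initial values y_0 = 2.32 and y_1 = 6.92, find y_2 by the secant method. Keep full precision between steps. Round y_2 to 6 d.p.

Secant update: y_(k+1) = y_k − f(y_k)·(y_k − y_(k-1))/(f(y_k) − f(y_(k-1))).
f(y_0) = -2.346513, f(y_1) = 1.188936
y_2 = 6.920000 - (1.188936)·(6.920000 - 2.320000)/(1.188936 - (-2.346513)) = 5.373066; f(y_2) = 0.114497

5.373066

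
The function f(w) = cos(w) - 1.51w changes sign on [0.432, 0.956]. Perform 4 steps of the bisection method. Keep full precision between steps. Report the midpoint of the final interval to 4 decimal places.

0.5466

f(0.432000) = 0.255810, f(0.956000) = -0.866768 (opposite signs)
step 1: m = 0.694000, f(m) = -0.279246 < 0 → root in [0.432000, 0.694000]
step 2: m = 0.563000, f(m) = -0.004472 < 0 → root in [0.432000, 0.563000]
step 3: m = 0.497500, f(m) = 0.127553 > 0 → root in [0.497500, 0.563000]
step 4: m = 0.530250, f(m) = 0.062003 > 0 → root in [0.530250, 0.563000]
Midpoint of [0.530250, 0.563000] = 0.546625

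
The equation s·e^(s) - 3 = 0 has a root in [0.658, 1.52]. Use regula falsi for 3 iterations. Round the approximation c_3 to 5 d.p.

False-position update: c = (a·f(b) − b·f(a))/(f(b) − f(a)); replace the endpoint whose sign matches f(c).
f(0.658000) = -1.729450, f(1.520000) = 3.949782
step 1: c = 0.920498, f(c) = -0.689054 < 0 → new bracket [0.920498, 1.520000]
step 2: c = 1.009548, f(c) = -0.229437 < 0 → new bracket [1.009548, 1.520000]
step 3: c = 1.037571, f(c) = -0.071605 < 0 → new bracket [1.037571, 1.520000]

1.03757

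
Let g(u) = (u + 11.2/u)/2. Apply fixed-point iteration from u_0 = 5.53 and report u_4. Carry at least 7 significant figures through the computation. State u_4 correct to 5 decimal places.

u_1 = g(5.530000) = 3.777658
u_2 = g(3.777658) = 3.371229
u_3 = g(3.371229) = 3.346730
u_4 = g(3.346730) = 3.346640

3.34664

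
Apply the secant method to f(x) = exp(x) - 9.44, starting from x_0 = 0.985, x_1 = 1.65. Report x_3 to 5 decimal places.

2.09278

f(x_0) = -6.762188, f(x_1) = -4.233020
x_2 = 1.650000 - (-4.233020)·(1.650000 - 0.985000)/(-4.233020 - (-6.762188)) = 2.762998; f(x_2) = 6.407279
x_3 = 2.762998 - (6.407279)·(2.762998 - 1.650000)/(6.407279 - (-4.233020)) = 2.092783; f(x_3) = -1.332554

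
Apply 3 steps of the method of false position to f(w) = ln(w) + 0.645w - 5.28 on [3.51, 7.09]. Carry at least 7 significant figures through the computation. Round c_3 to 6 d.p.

f(3.510000) = -1.760434, f(7.090000) = 1.251735
step 1: c = 5.602297, f(c) = 0.056658 > 0 → new bracket [3.510000, 5.602297]
step 2: c = 5.537058, f(c) = 0.002865 > 0 → new bracket [3.510000, 5.537058]
step 3: c = 5.533764, f(c) = 0.000146 > 0 → new bracket [3.510000, 5.533764]

5.533764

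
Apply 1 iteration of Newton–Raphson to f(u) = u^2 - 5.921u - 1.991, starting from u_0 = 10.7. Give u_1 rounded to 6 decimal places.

7.525099

Newton update: u ← u − f(u)/f'(u).
f'(u) = 2u - 5.921
u_0 = 10.700000: f = 49.144300, f' = 15.479000 → u_1 = 10.700000 - (49.144300)/(15.479000) = 7.525099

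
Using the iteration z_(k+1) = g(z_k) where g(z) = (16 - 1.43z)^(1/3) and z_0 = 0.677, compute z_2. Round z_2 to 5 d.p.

z_1 = g(0.677000) = 2.467959
z_2 = g(2.467959) = 2.318987

2.31899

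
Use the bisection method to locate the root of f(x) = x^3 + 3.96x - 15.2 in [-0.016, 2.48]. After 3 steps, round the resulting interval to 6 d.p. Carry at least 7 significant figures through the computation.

f(-0.016000) = -15.263364, f(2.480000) = 9.873792 (opposite signs)
step 1: m = 1.232000, f(m) = -8.451321 < 0 → root in [1.232000, 2.480000]
step 2: m = 1.856000, f(m) = -1.456810 < 0 → root in [1.856000, 2.480000]
step 3: m = 2.168000, f(m) = 3.575366 > 0 → root in [1.856000, 2.168000]

[1.856000, 2.168000]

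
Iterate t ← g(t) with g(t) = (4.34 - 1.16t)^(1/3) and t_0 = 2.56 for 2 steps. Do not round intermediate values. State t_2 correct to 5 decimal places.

1.45046

t_1 = g(2.560000) = 1.110749
t_2 = g(1.110749) = 1.450461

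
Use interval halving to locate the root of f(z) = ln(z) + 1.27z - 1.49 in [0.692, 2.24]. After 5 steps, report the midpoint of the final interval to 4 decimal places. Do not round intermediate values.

f(0.692000) = -0.979329, f(2.240000) = 2.161276 (opposite signs)
step 1: m = 1.466000, f(m) = 0.754358 > 0 → root in [0.692000, 1.466000]
step 2: m = 1.079000, f(m) = -0.043635 < 0 → root in [1.079000, 1.466000]
step 3: m = 1.272500, f(m) = 0.367058 > 0 → root in [1.079000, 1.272500]
step 4: m = 1.175750, f(m) = 0.165109 > 0 → root in [1.079000, 1.175750]
step 5: m = 1.127375, f(m) = 0.061658 > 0 → root in [1.079000, 1.127375]
Midpoint of [1.079000, 1.127375] = 1.103188

1.1032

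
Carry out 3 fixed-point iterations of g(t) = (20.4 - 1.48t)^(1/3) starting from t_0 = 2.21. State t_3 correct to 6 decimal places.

t_1 = g(2.210000) = 2.577779
t_2 = g(2.577779) = 2.550180
t_3 = g(2.550180) = 2.552272

2.552272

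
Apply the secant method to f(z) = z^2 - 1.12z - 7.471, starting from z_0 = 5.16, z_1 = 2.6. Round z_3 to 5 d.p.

3.38324

f(z_0) = 13.375400, f(z_1) = -3.623000
z_2 = 2.600000 - (-3.623000)·(2.600000 - 5.160000)/(-3.623000 - (13.375400)) = 3.145633; f(z_2) = -1.099104
z_3 = 3.145633 - (-1.099104)·(3.145633 - 2.600000)/(-1.099104 - (-3.623000)) = 3.383244; f(z_3) = 0.186108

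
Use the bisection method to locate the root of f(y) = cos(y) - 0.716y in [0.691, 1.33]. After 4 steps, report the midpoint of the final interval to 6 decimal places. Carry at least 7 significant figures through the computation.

f(0.691000) = 0.275853, f(1.330000) = -0.713804 (opposite signs)
step 1: m = 1.010500, f(m) = -0.192081 < 0 → root in [0.691000, 1.010500]
step 2: m = 0.850750, f(m) = 0.050283 > 0 → root in [0.850750, 1.010500]
step 3: m = 0.930625, f(m) = -0.068995 < 0 → root in [0.850750, 0.930625]
step 4: m = 0.890687, f(m) = -0.008855 < 0 → root in [0.850750, 0.890687]
Midpoint of [0.850750, 0.890687] = 0.870719

0.870719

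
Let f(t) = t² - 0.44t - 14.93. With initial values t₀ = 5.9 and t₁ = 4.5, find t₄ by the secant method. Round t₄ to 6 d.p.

f(t_0) = 17.284000, f(t_1) = 3.340000
t_2 = 4.500000 - (3.340000)·(4.500000 - 5.900000)/(3.340000 - (17.284000)) = 4.164659; f(t_2) = 0.581932
t_3 = 4.164659 - (0.581932)·(4.164659 - 4.500000)/(0.581932 - (3.340000)) = 4.093904; f(t_3) = 0.028733
t_4 = 4.093904 - (0.028733)·(4.093904 - 4.164659)/(0.028733 - (0.581932)) = 4.090229; f(t_4) = 0.000274

4.090229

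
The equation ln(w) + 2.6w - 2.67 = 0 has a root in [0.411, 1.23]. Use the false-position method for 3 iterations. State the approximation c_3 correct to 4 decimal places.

f(0.411000) = -2.490562, f(1.230000) = 0.735014
step 1: c = 1.043374, f(c) = 0.085232 > 0 → new bracket [0.411000, 1.043374]
step 2: c = 1.022449, f(c) = 0.010568 > 0 → new bracket [0.411000, 1.022449]
step 3: c = 1.019865, f(c) = 0.001321 > 0 → new bracket [0.411000, 1.019865]

1.0199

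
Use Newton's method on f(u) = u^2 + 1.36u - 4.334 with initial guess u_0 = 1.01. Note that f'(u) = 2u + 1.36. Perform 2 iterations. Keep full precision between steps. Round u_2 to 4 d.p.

1.5113

u_0 = 1.010000: f = -1.940300, f' = 3.380000 → u_1 = 1.010000 - (-1.940300)/(3.380000) = 1.584053
u_1 = 1.584053: f = 0.329537, f' = 4.528107 → u_2 = 1.584053 - (0.329537)/(4.528107) = 1.511277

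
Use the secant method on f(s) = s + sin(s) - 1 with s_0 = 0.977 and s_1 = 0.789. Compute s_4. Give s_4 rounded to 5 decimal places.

Secant update: s_(k+1) = s_k − f(s_k)·(s_k − s_(k-1))/(f(s_k) − f(s_(k-1))).
f(s_0) = 0.805823, f(s_1) = 0.498649
s_2 = 0.789000 - (0.498649)·(0.789000 - 0.977000)/(0.498649 - (0.805823)) = 0.483811; f(s_2) = -0.051033
s_3 = 0.483811 - (-0.051033)·(0.483811 - 0.789000)/(-0.051033 - (0.498649)) = 0.512145; f(s_3) = 0.002193
s_4 = 0.512145 - (0.002193)·(0.512145 - 0.483811)/(0.002193 - (-0.051033)) = 0.510978; f(s_4) = 0.000008

0.51098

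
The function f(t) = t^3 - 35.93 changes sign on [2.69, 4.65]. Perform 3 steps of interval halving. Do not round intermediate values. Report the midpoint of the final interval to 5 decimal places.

3.30250

f(2.690000) = -16.464891, f(4.650000) = 64.614625 (opposite signs)
step 1: m = 3.670000, f(m) = 13.500863 > 0 → root in [2.690000, 3.670000]
step 2: m = 3.180000, f(m) = -3.772568 < 0 → root in [3.180000, 3.670000]
step 3: m = 3.425000, f(m) = 4.247391 > 0 → root in [3.180000, 3.425000]
Midpoint of [3.180000, 3.425000] = 3.302500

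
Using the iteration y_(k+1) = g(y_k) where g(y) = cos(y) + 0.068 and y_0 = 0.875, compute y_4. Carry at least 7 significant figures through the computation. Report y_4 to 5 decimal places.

0.80304

y_1 = g(0.875000) = 0.708997
y_2 = g(0.708997) = 0.827015
y_3 = g(0.827015) = 0.745075
y_4 = g(0.745075) = 0.803037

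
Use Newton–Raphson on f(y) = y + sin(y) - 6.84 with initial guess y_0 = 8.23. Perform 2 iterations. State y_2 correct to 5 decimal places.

Newton update: y ← y − f(y)/f'(y).
f'(y) = 1 + cos(y)
y_0 = 8.230000: f = 2.320134, f' = 0.632780 → y_1 = 8.230000 - (2.320134)/(0.632780) = 4.563427
y_1 = 4.563427: f = -3.265498, f' = 0.851589 → y_2 = 4.563427 - (-3.265498)/(0.851589) = 8.398024

8.39802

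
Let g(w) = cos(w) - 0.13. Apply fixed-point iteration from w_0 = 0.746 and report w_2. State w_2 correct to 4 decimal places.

w_1 = g(0.746000) = 0.604410
w_2 = g(0.604410) = 0.692838

0.6928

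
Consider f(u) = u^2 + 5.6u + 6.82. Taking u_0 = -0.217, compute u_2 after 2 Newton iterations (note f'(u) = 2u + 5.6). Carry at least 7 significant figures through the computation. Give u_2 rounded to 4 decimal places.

u_0 = -0.217000: f = 5.651889, f' = 5.166000 → u_1 = -0.217000 - (5.651889)/(5.166000) = -1.311055
u_1 = -1.311055: f = 1.196957, f' = 2.977890 → u_2 = -1.311055 - (1.196957)/(2.977890) = -1.713003

-1.7130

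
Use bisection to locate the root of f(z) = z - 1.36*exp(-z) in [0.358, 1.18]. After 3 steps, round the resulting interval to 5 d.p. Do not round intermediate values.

[0.66625, 0.76900]

f(0.358000) = -0.592739, f(1.180000) = 0.762101 (opposite signs)
step 1: m = 0.769000, f(m) = 0.138672 > 0 → root in [0.358000, 0.769000]
step 2: m = 0.563500, f(m) = -0.210630 < 0 → root in [0.563500, 0.769000]
step 3: m = 0.666250, f(m) = -0.032288 < 0 → root in [0.666250, 0.769000]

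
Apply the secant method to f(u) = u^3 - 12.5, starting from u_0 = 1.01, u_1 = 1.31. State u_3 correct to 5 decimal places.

1.78790

Secant update: u_(k+1) = u_k − f(u_k)·(u_k − u_(k-1))/(f(u_k) − f(u_(k-1))).
f(u_0) = -11.469699, f(u_1) = -10.251909
u_2 = 1.310000 - (-10.251909)·(1.310000 - 1.010000)/(-10.251909 - (-11.469699)) = 3.835536; f(u_2) = 43.925868
u_3 = 3.835536 - (43.925868)·(3.835536 - 1.310000)/(43.925868 - (-10.251909)) = 1.787900; f(u_3) = -6.784822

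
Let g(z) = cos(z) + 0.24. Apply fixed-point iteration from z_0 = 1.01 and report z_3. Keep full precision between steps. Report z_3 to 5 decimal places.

0.81629

z_1 = g(1.010000) = 0.771861
z_2 = g(0.771861) = 0.956614
z_3 = g(0.956614) = 0.816290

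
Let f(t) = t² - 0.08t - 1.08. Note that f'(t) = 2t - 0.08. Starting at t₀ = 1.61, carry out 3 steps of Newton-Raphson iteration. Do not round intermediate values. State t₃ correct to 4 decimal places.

t_0 = 1.610000: f = 1.383300, f' = 3.140000 → t_1 = 1.610000 - (1.383300)/(3.140000) = 1.169459
t_1 = 1.169459: f = 0.194077, f' = 2.258917 → t_2 = 1.169459 - (0.194077)/(2.258917) = 1.083543
t_2 = 1.083543: f = 0.007382, f' = 2.087086 → t_3 = 1.083543 - (0.007382)/(2.087086) = 1.080006

1.0800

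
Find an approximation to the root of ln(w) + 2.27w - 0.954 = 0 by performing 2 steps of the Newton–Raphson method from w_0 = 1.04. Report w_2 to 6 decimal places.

Newton update: w ← w − f(w)/f'(w).
f'(w) = 1/w + 2.27
w_0 = 1.040000: f = 1.446021, f' = 3.231538 → w_1 = 1.040000 - (1.446021)/(3.231538) = 0.592529
w_1 = 0.592529: f = -0.132316, f' = 3.957682 → w_2 = 0.592529 - (-0.132316)/(3.957682) = 0.625961

0.625961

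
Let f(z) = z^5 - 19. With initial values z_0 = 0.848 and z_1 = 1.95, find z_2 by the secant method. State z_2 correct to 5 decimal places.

f(z_0) = -18.561490, f(z_1) = 9.195062
z_2 = 1.950000 - (9.195062)·(1.950000 - 0.848000)/(9.195062 - (-18.561490)) = 1.584935; f(z_2) = -8.998695

1.58493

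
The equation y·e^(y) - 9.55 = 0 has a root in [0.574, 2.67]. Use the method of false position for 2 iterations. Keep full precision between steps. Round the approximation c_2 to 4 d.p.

f(0.574000) = -8.530947, f(2.670000) = 29.004718
step 1: c = 1.050370, f(c) = -6.547298 < 0 → new bracket [1.050370, 2.670000]
step 2: c = 1.348643, f(c) = -4.354766 < 0 → new bracket [1.348643, 2.670000]

1.3486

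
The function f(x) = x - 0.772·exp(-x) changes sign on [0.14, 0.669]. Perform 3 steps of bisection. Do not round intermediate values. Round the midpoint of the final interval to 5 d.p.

0.50369

f(0.140000) = -0.531145, f(0.669000) = 0.273566 (opposite signs)
step 1: m = 0.404500, f(m) = -0.110664 < 0 → root in [0.404500, 0.669000]
step 2: m = 0.536750, f(m) = 0.085404 > 0 → root in [0.404500, 0.536750]
step 3: m = 0.470625, f(m) = -0.011575 < 0 → root in [0.470625, 0.536750]
Midpoint of [0.470625, 0.536750] = 0.503688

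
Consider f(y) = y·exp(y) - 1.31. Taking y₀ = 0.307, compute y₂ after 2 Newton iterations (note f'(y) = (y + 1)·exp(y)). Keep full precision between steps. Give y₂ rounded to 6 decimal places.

y_0 = 0.307000: f = -0.892682, f' = 1.776659 → y_1 = 0.307000 - (-0.892682)/(1.776659) = 0.809450
y_1 = 0.809450: f = 0.508569, f' = 4.065241 → y_2 = 0.809450 - (0.508569)/(4.065241) = 0.684348

0.684348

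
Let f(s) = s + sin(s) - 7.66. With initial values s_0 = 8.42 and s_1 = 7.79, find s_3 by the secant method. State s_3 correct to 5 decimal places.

7.11013

Secant update: s_(k+1) = s_k − f(s_k)·(s_k − s_(k-1))/(f(s_k) − f(s_(k-1))).
f(s_0) = 1.604043, f(s_1) = 1.127954
s_2 = 7.790000 - (1.127954)·(7.790000 - 8.420000)/(1.127954 - (1.604043)) = 6.297399; f(s_2) = -1.348388
s_3 = 6.297399 - (-1.348388)·(6.297399 - 7.790000)/(-1.348388 - (1.127954)) = 7.110132; f(s_3) = 0.186000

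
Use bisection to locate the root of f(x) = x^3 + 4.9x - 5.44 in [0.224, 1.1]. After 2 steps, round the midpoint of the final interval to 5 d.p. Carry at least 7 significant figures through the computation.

0.99050

f(0.224000) = -4.331161, f(1.100000) = 1.281000 (opposite signs)
step 1: m = 0.662000, f(m) = -1.906082 < 0 → root in [0.662000, 1.100000]
step 2: m = 0.881000, f(m) = -0.439302 < 0 → root in [0.881000, 1.100000]
Midpoint of [0.881000, 1.100000] = 0.990500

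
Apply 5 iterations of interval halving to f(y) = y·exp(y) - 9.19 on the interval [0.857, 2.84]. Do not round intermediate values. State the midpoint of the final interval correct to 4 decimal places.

f(0.857000) = -7.170838, f(2.840000) = 39.418774 (opposite signs)
step 1: m = 1.848500, f(m) = 2.548505 > 0 → root in [0.857000, 1.848500]
step 2: m = 1.352750, f(m) = -3.957498 < 0 → root in [1.352750, 1.848500]
step 3: m = 1.600625, f(m) = -1.257096 < 0 → root in [1.600625, 1.848500]
step 4: m = 1.724562, f(m) = 0.484910 > 0 → root in [1.600625, 1.724562]
step 5: m = 1.662594, f(m) = -0.423193 < 0 → root in [1.662594, 1.724562]
Midpoint of [1.662594, 1.724562] = 1.693578

1.6936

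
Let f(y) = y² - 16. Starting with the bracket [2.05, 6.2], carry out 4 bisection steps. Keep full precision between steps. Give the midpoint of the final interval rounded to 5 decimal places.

3.99531

f(2.050000) = -11.797500, f(6.200000) = 22.440000 (opposite signs)
step 1: m = 4.125000, f(m) = 1.015625 > 0 → root in [2.050000, 4.125000]
step 2: m = 3.087500, f(m) = -6.467344 < 0 → root in [3.087500, 4.125000]
step 3: m = 3.606250, f(m) = -2.994961 < 0 → root in [3.606250, 4.125000]
step 4: m = 3.865625, f(m) = -1.056943 < 0 → root in [3.865625, 4.125000]
Midpoint of [3.865625, 4.125000] = 3.995312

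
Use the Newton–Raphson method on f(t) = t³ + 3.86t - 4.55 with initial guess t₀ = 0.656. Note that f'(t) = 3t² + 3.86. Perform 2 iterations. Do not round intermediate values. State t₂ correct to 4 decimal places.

0.9546

Newton update: t ← t − f(t)/f'(t).
t_0 = 0.656000: f = -1.735540, f' = 5.151008 → t_1 = 0.656000 - (-1.735540)/(5.151008) = 0.992932
t_1 = 0.992932: f = 0.261663, f' = 6.817742 → t_2 = 0.992932 - (0.261663)/(6.817742) = 0.954552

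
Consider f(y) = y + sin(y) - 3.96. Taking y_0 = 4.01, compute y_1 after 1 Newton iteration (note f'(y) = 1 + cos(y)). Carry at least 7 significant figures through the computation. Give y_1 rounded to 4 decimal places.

6.0252

y_0 = 4.010000: f = -0.713301, f' = 0.353957 → y_1 = 4.010000 - (-0.713301)/(0.353957) = 6.025220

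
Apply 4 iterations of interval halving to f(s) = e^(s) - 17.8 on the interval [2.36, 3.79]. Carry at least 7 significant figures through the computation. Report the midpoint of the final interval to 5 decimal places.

2.85156

f(2.360000) = -7.209049, f(3.790000) = 26.456400 (opposite signs)
step 1: m = 3.075000, f(m) = 3.849882 > 0 → root in [2.360000, 3.075000]
step 2: m = 2.717500, f(m) = -2.657581 < 0 → root in [2.717500, 3.075000]
step 3: m = 2.896250, f(m) = 0.306120 > 0 → root in [2.717500, 2.896250]
step 4: m = 2.806875, f(m) = -1.241907 < 0 → root in [2.806875, 2.896250]
Midpoint of [2.806875, 2.896250] = 2.851562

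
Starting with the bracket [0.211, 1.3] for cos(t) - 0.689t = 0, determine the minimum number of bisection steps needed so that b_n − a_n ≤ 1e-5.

17

Initial width b − a = 1.3 − 0.211 = 1.089000.
After n steps the width is (b−a)/2^n; need (b−a)/2^n ≤ 1e-5.
So n ≥ log₂(1.089000/1e-5) = log₂(108900.0000) ≈ 16.7326.
Hence n = 17.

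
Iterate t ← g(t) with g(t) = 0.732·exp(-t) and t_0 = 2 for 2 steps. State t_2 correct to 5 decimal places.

0.66296

t_1 = g(2.000000) = 0.099065
t_2 = g(0.099065) = 0.662960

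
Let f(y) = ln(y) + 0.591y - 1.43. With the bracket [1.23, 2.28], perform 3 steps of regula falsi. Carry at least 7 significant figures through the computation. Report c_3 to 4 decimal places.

1.6120

f(1.230000) = -0.496056, f(2.280000) = 0.741655
step 1: c = 1.650824, f(c) = 0.046912 > 0 → new bracket [1.230000, 1.650824]
step 2: c = 1.614465, f(c) = 0.003153 > 0 → new bracket [1.230000, 1.614465]
step 3: c = 1.612037, f(c) = 0.000213 > 0 → new bracket [1.230000, 1.612037]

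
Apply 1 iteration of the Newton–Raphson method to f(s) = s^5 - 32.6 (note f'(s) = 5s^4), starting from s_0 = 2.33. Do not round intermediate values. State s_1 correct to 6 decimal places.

Newton update: s ← s − f(s)/f'(s).
s_0 = 2.330000: f = 36.071986, f' = 147.364776 → s_1 = 2.330000 - (36.071986)/(147.364776) = 2.085220

2.085220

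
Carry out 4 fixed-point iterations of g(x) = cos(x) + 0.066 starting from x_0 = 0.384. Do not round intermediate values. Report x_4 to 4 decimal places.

0.6997

x_1 = g(0.384000) = 0.993174
x_2 = g(0.993174) = 0.612034
x_3 = g(0.612034) = 0.884481
x_4 = g(0.884481) = 0.699691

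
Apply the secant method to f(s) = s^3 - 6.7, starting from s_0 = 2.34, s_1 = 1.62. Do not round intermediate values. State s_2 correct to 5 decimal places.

f(s_0) = 6.112904, f(s_1) = -2.448472
s_2 = 1.620000 - (-2.448472)·(1.620000 - 2.340000)/(-2.448472 - (6.112904)) = 1.825913; f(s_2) = -0.612481

1.82591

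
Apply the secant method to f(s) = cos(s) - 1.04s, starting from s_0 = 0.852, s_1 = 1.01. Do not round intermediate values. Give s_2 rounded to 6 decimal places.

0.728397

f(s_0) = -0.227601, f(s_1) = -0.518539
s_2 = 1.010000 - (-0.518539)·(1.010000 - 0.852000)/(-0.518539 - (-0.227601)) = 0.728397; f(s_2) = -0.011290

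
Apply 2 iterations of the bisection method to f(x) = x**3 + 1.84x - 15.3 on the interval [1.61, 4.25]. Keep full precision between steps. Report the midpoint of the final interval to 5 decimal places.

f(1.610000) = -8.164319, f(4.250000) = 69.285625 (opposite signs)
step 1: m = 2.930000, f(m) = 15.244957 > 0 → root in [1.610000, 2.930000]
step 2: m = 2.270000, f(m) = 0.573883 > 0 → root in [1.610000, 2.270000]
Midpoint of [1.610000, 2.270000] = 1.940000

1.94000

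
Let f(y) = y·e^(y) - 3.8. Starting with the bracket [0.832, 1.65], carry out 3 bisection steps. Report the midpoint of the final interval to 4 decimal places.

1.1899

f(0.832000) = -1.888139, f(1.650000) = 4.791517 (opposite signs)
step 1: m = 1.241000, f(m) = 0.492707 > 0 → root in [0.832000, 1.241000]
step 2: m = 1.036500, f(m) = -0.877762 < 0 → root in [1.036500, 1.241000]
step 3: m = 1.138750, f(m) = -0.243841 < 0 → root in [1.138750, 1.241000]
Midpoint of [1.138750, 1.241000] = 1.189875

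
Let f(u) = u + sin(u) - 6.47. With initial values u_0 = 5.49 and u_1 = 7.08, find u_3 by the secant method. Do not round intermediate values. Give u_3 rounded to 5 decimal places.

f(u_0) = -1.692592, f(u_1) = 1.325133
u_2 = 7.080000 - (1.325133)·(7.080000 - 5.490000)/(1.325133 - (-1.692592)) = 6.381805; f(u_2) = 0.010264
u_3 = 6.381805 - (0.010264)·(6.381805 - 7.080000)/(0.010264 - (1.325133)) = 6.376354; f(u_3) = -0.000611

6.37635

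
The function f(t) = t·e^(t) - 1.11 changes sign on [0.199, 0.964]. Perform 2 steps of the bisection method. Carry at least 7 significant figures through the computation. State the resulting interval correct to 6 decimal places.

[0.581500, 0.772750]

f(0.199000) = -0.867184, f(0.964000) = 1.417766 (opposite signs)
step 1: m = 0.581500, f(m) = -0.069860 < 0 → root in [0.581500, 0.964000]
step 2: m = 0.772750, f(m) = 0.563555 > 0 → root in [0.581500, 0.772750]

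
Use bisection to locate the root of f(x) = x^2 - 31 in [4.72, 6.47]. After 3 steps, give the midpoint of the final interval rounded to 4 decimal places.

5.4856

f(4.720000) = -8.721600, f(6.470000) = 10.860900 (opposite signs)
step 1: m = 5.595000, f(m) = 0.304025 > 0 → root in [4.720000, 5.595000]
step 2: m = 5.157500, f(m) = -4.400194 < 0 → root in [5.157500, 5.595000]
step 3: m = 5.376250, f(m) = -2.095936 < 0 → root in [5.376250, 5.595000]
Midpoint of [5.376250, 5.595000] = 5.485625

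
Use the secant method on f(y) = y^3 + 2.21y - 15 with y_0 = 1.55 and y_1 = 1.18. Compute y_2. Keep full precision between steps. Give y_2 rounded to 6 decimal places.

Secant update: y_(k+1) = y_k − f(y_k)·(y_k − y_(k-1))/(f(y_k) − f(y_(k-1))).
f(y_0) = -7.850625, f(y_1) = -10.749168
y_2 = 1.180000 - (-10.749168)·(1.180000 - 1.550000)/(-10.749168 - (-7.850625)) = 2.552135; f(y_2) = 7.263276

2.552135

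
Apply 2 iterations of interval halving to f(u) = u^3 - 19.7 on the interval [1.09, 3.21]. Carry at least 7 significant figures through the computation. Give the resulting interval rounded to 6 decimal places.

[2.680000, 3.210000]

f(1.090000) = -18.404971, f(3.210000) = 13.376161 (opposite signs)
step 1: m = 2.150000, f(m) = -9.761625 < 0 → root in [2.150000, 3.210000]
step 2: m = 2.680000, f(m) = -0.451168 < 0 → root in [2.680000, 3.210000]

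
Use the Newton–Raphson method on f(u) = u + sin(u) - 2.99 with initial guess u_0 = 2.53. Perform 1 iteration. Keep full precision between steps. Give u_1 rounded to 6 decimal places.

1.900138

Newton update: u ← u − f(u)/f'(u).
f'(u) = 1 + cos(u)
u_0 = 2.530000: f = 0.114172, f' = 0.181265 → u_1 = 2.530000 - (0.114172)/(0.181265) = 1.900138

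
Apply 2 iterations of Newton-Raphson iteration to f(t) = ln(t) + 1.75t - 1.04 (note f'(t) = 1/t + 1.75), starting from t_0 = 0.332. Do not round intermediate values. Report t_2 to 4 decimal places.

t_0 = 0.332000: f = -1.561620, f' = 4.762048 → t_1 = 0.332000 - (-1.561620)/(4.762048) = 0.659930
t_1 = 0.659930: f = -0.300743, f' = 3.265311 → t_2 = 0.659930 - (-0.300743)/(3.265311) = 0.752033

0.7520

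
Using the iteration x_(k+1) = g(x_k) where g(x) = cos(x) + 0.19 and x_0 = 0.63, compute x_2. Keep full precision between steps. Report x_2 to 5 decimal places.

0.73196

x_1 = g(0.630000) = 0.998028
x_2 = g(0.998028) = 0.731961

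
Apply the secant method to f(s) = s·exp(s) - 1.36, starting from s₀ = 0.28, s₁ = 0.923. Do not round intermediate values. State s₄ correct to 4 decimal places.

f(s_0) = -0.989524, f(s_1) = 0.963034
s_2 = 0.923000 - (0.963034)·(0.923000 - 0.280000)/(0.963034 - (-0.989524)) = 0.605862; f(s_2) = -0.249558
s_3 = 0.605862 - (-0.249558)·(0.605862 - 0.923000)/(-0.249558 - (0.963034)) = 0.671130; f(s_3) = -0.046968
s_4 = 0.671130 - (-0.046968)·(0.671130 - 0.605862)/(-0.046968 - (-0.249558)) = 0.686262; f(s_4) = 0.003108

0.6863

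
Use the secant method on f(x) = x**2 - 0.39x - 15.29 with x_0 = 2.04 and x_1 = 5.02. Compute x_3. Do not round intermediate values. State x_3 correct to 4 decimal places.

4.0797

Secant update: x_(k+1) = x_k − f(x_k)·(x_k − x_(k-1))/(f(x_k) − f(x_(k-1))).
f(x_0) = -11.924000, f(x_1) = 7.952600
x_2 = 5.020000 - (7.952600)·(5.020000 - 2.040000)/(7.952600 - (-11.924000)) = 3.827706; f(x_2) = -2.131471
x_3 = 3.827706 - (-2.131471)·(3.827706 - 5.020000)/(-2.131471 - (7.952600)) = 4.079721; f(x_3) = -0.236965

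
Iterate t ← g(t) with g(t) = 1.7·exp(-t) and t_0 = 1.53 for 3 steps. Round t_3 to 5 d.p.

0.52422

t_1 = g(1.530000) = 0.368111
t_2 = g(0.368111) = 1.176469
t_3 = g(1.176469) = 0.524222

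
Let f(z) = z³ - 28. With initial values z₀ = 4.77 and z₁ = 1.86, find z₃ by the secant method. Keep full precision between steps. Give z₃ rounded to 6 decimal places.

f(z_0) = 80.531333, f(z_1) = -21.565144
z_2 = 1.860000 - (-21.565144)·(1.860000 - 4.770000)/(-21.565144 - (80.531333)) = 2.474659; f(z_2) = -12.845335
z_3 = 2.474659 - (-12.845335)·(2.474659 - 1.860000)/(-12.845335 - (-21.565144)) = 3.380127; f(z_3) = 10.618836

3.380127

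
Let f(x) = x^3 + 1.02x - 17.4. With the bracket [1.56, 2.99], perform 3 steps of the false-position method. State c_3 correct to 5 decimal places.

f(1.560000) = -12.012384, f(2.990000) = 12.380699
step 1: c = 2.264204, f(c) = -3.482797 < 0 → new bracket [2.264204, 2.990000]
step 2: c = 2.423551, f(c) = -0.693009 < 0 → new bracket [2.423551, 2.990000]
step 3: c = 2.453577, f(c) = -0.126714 < 0 → new bracket [2.453577, 2.990000]

2.45358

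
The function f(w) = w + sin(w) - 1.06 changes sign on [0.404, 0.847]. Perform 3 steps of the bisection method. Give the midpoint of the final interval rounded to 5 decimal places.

f(0.404000) = -0.262901, f(0.847000) = 0.536297 (opposite signs)
step 1: m = 0.625500, f(m) = 0.151003 > 0 → root in [0.404000, 0.625500]
step 2: m = 0.514750, f(m) = -0.052933 < 0 → root in [0.514750, 0.625500]
step 3: m = 0.570125, f(m) = 0.049862 > 0 → root in [0.514750, 0.570125]
Midpoint of [0.514750, 0.570125] = 0.542438

0.54244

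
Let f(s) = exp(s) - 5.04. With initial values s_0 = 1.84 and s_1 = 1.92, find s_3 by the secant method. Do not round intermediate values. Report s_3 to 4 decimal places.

1.6218

f(s_0) = 1.256538, f(s_1) = 1.780958
s_2 = 1.920000 - (1.780958)·(1.920000 - 1.840000)/(1.780958 - (1.256538)) = 1.648316; f(s_2) = 0.158218
s_3 = 1.648316 - (0.158218)·(1.648316 - 1.920000)/(0.158218 - (1.780958)) = 1.621827; f(s_3) = 0.022328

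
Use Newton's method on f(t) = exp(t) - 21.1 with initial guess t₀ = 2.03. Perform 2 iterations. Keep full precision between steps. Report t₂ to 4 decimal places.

3.2726

Newton update: t ← t − f(t)/f'(t).
f'(t) = exp(t)
t_0 = 2.030000: f = -13.485914, f' = 7.614086 → t_1 = 2.030000 - (-13.485914)/(7.614086) = 3.801179
t_1 = 3.801179: f = 23.653940, f' = 44.753940 → t_2 = 3.801179 - (23.653940)/(44.753940) = 3.272646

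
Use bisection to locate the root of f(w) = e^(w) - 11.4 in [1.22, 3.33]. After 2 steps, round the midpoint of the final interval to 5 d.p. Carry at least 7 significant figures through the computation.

f(1.220000) = -8.012812, f(3.330000) = 16.538342 (opposite signs)
step 1: m = 2.275000, f(m) = -1.672081 < 0 → root in [2.275000, 3.330000]
step 2: m = 2.802500, f(m) = 5.085810 > 0 → root in [2.275000, 2.802500]
Midpoint of [2.275000, 2.802500] = 2.538750

2.53875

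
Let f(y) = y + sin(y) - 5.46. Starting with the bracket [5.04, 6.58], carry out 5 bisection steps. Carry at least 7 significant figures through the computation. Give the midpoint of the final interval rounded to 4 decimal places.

5.8822

f(5.040000) = -1.366814, f(6.580000) = 1.412476 (opposite signs)
step 1: m = 5.810000, f(m) = -0.105724 < 0 → root in [5.810000, 6.580000]
step 2: m = 6.195000, f(m) = 0.646929 > 0 → root in [5.810000, 6.195000]
step 3: m = 6.002500, f(m) = 0.265486 > 0 → root in [5.810000, 6.002500]
step 4: m = 5.906250, f(m) = 0.078177 > 0 → root in [5.810000, 5.906250]
step 5: m = 5.858125, f(m) = -0.014251 < 0 → root in [5.858125, 5.906250]
Midpoint of [5.858125, 5.906250] = 5.882188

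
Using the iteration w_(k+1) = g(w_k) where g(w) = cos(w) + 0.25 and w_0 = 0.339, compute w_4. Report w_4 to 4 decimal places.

w_1 = g(0.339000) = 1.193088
w_2 = g(1.193088) = 0.618792
w_3 = g(0.618792) = 1.064580
w_4 = g(1.064580) = 0.734872

0.7349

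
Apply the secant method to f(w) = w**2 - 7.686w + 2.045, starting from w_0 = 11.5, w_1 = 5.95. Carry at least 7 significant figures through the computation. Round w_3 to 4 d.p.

f(w_0) = 45.906000, f(w_1) = -8.284200
w_2 = 5.950000 - (-8.284200)·(5.950000 - 11.500000)/(-8.284200 - (45.906000)) = 6.798443; f(w_2) = -3.989004
w_3 = 6.798443 - (-3.989004)·(6.798443 - 5.950000)/(-3.989004 - (-8.284200)) = 7.586404; f(w_3) = 1.289421

7.5864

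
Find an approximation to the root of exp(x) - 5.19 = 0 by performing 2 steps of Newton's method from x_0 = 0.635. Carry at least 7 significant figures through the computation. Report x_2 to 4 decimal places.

Newton update: x ← x − f(x)/f'(x).
f'(x) = exp(x)
x_0 = 0.635000: f = -3.302978, f' = 1.887022 → x_1 = 0.635000 - (-3.302978)/(1.887022) = 2.385365
x_1 = 2.385365: f = 5.673029, f' = 10.863029 → x_2 = 2.385365 - (5.673029)/(10.863029) = 1.863132

1.8631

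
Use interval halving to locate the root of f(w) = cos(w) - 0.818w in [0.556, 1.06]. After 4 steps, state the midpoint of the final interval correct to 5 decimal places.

0.82375

f(0.556000) = 0.394565, f(1.060000) = -0.378208 (opposite signs)
step 1: m = 0.808000, f(m) = 0.030002 > 0 → root in [0.808000, 1.060000]
step 2: m = 0.934000, f(m) = -0.169389 < 0 → root in [0.808000, 0.934000]
step 3: m = 0.871000, f(m) = -0.068416 < 0 → root in [0.808000, 0.871000]
step 4: m = 0.839500, f(m) = -0.018876 < 0 → root in [0.808000, 0.839500]
Midpoint of [0.808000, 0.839500] = 0.823750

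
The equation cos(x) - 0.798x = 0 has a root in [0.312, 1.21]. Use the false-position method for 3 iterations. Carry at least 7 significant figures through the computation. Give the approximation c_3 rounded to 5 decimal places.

0.83795

False-position update: c = (a·f(b) − b·f(a))/(f(b) − f(a)); replace the endpoint whose sign matches f(c).
f(0.312000) = 0.702746, f(1.210000) = -0.612561
step 1: c = 0.791786, f(c) = 0.070730 > 0 → new bracket [0.791786, 1.210000]
step 2: c = 0.835077, f(c) = 0.004729 > 0 → new bracket [0.835077, 1.210000]
step 3: c = 0.837949, f(c) = 0.000305 > 0 → new bracket [0.837949, 1.210000]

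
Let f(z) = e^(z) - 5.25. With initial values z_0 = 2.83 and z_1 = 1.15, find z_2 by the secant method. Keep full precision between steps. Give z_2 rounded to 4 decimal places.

f(z_0) = 11.695461, f(z_1) = -2.091807
z_2 = 1.150000 - (-2.091807)·(1.150000 - 2.830000)/(-2.091807 - (11.695461)) = 1.404890; f(z_2) = -1.174922

1.4049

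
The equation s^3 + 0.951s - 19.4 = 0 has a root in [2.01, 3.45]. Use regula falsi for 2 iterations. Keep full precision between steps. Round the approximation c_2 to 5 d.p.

False-position update: c = (a·f(b) − b·f(a))/(f(b) − f(a)); replace the endpoint whose sign matches f(c).
f(2.010000) = -9.367889, f(3.450000) = 24.944575
step 1: c = 2.403145, f(c) = -3.236199 < 0 → new bracket [2.403145, 3.450000]
step 2: c = 2.523362, f(c) = -0.933129 < 0 → new bracket [2.523362, 3.450000]

2.52336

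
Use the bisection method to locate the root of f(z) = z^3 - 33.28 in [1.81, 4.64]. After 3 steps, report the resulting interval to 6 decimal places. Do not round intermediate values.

[2.871250, 3.225000]

f(1.810000) = -27.350259, f(4.640000) = 66.617344 (opposite signs)
step 1: m = 3.225000, f(m) = 0.262016 > 0 → root in [1.810000, 3.225000]
step 2: m = 2.517500, f(m) = -17.324573 < 0 → root in [2.517500, 3.225000]
step 3: m = 2.871250, f(m) = -9.609195 < 0 → root in [2.871250, 3.225000]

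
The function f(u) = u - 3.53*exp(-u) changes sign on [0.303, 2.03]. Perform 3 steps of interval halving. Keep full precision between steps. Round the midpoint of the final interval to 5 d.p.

1.05856

f(0.303000) = -2.304255, f(2.030000) = 1.566386 (opposite signs)
step 1: m = 1.166500, f(m) = 0.067063 > 0 → root in [0.303000, 1.166500]
step 2: m = 0.734750, f(m) = -0.958327 < 0 → root in [0.734750, 1.166500]
step 3: m = 0.950625, f(m) = -0.413718 < 0 → root in [0.950625, 1.166500]
Midpoint of [0.950625, 1.166500] = 1.058562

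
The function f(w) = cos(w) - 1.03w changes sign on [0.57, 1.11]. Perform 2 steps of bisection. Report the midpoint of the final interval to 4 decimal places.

f(0.570000) = 0.254801, f(1.110000) = -0.698638 (opposite signs)
step 1: m = 0.840000, f(m) = -0.197737 < 0 → root in [0.570000, 0.840000]
step 2: m = 0.705000, f(m) = 0.035462 > 0 → root in [0.705000, 0.840000]
Midpoint of [0.705000, 0.840000] = 0.772500

0.7725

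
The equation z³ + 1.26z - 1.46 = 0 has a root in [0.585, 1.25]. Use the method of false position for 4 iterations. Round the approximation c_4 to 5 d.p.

f(0.585000) = -0.522698, f(1.250000) = 2.068125
step 1: c = 0.719164, f(c) = -0.181905 < 0 → new bracket [0.719164, 1.250000]
step 2: c = 0.762079, f(c) = -0.057191 < 0 → new bracket [0.762079, 1.250000]
step 3: c = 0.775209, f(c) = -0.017375 < 0 → new bracket [0.775209, 1.250000]
step 4: c = 0.779165, f(c) = -0.005223 < 0 → new bracket [0.779165, 1.250000]

0.77916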